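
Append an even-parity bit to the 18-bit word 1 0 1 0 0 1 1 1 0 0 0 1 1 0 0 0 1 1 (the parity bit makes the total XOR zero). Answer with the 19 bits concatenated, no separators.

1010011100011000111

XOR of the 18 data bits: 1⊕0⊕1⊕0⊕0⊕1⊕1⊕1⊕0⊕0⊕0⊕1⊕1⊕0⊕0⊕0⊕1⊕1 = 1
Parity bit = 1 (so all 19 bits XOR to 0).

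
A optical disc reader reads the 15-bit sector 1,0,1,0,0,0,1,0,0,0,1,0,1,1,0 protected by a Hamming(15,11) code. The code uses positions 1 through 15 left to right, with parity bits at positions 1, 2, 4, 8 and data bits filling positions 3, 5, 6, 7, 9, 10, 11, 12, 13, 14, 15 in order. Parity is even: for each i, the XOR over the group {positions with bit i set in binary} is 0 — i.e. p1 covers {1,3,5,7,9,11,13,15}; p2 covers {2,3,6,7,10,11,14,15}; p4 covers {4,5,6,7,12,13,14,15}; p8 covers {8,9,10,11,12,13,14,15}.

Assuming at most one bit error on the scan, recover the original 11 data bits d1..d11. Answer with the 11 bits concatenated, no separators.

s1 (pos 1,3,5,7,9,11,13,15): 1⊕1⊕0⊕1⊕0⊕1⊕1⊕0 = 1
s2 (pos 2,3,6,7,10,11,14,15): 0⊕1⊕0⊕1⊕0⊕1⊕1⊕0 = 0
s4 (pos 4,5,6,7,12,13,14,15): 0⊕0⊕0⊕1⊕0⊕1⊕1⊕0 = 1
s8 (pos 8,9,10,11,12,13,14,15): 0⊕0⊕0⊕1⊕0⊕1⊕1⊕0 = 1
Syndrome s8…s1 = 1101 → error at position 13.
Flip position 13: 101000100010110 → 101000100010010
Read data bits from positions 3,5,6,7,9,10,11,12,13,14,15: 10010010010

10010010010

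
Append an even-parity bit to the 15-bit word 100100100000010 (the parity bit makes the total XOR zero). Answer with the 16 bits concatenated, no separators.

XOR of the 15 data bits: 1⊕0⊕0⊕1⊕0⊕0⊕1⊕0⊕0⊕0⊕0⊕0⊕0⊕1⊕0 = 0
Parity bit = 0 (so all 16 bits XOR to 0).

1001001000000100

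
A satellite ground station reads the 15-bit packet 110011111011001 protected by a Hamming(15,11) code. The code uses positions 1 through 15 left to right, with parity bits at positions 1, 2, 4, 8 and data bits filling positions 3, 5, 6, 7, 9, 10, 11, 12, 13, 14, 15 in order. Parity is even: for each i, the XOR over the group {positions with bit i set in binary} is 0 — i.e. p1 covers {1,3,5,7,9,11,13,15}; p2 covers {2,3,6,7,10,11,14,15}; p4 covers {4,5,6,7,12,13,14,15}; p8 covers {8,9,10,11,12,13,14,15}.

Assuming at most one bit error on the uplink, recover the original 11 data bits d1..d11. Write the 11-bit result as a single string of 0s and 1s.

01111011011

s1 (pos 1,3,5,7,9,11,13,15): 1⊕0⊕1⊕1⊕1⊕1⊕0⊕1 = 0
s2 (pos 2,3,6,7,10,11,14,15): 1⊕0⊕1⊕1⊕0⊕1⊕0⊕1 = 1
s4 (pos 4,5,6,7,12,13,14,15): 0⊕1⊕1⊕1⊕1⊕0⊕0⊕1 = 1
s8 (pos 8,9,10,11,12,13,14,15): 1⊕1⊕0⊕1⊕1⊕0⊕0⊕1 = 1
Syndrome s8…s1 = 1110 → error at position 14.
Flip position 14: 110011111011001 → 110011111011011
Read data bits from positions 3,5,6,7,9,10,11,12,13,14,15: 01111011011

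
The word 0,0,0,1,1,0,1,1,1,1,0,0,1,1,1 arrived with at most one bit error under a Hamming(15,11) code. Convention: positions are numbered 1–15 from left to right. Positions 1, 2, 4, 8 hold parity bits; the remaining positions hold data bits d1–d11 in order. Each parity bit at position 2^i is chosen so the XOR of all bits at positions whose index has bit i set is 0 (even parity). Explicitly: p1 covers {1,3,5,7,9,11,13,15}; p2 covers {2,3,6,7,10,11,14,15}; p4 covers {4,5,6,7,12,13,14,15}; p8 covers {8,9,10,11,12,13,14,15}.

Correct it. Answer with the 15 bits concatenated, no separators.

s1 (pos 1,3,5,7,9,11,13,15): 0⊕0⊕1⊕1⊕1⊕0⊕1⊕1 = 1
s2 (pos 2,3,6,7,10,11,14,15): 0⊕0⊕0⊕1⊕1⊕0⊕1⊕1 = 0
s4 (pos 4,5,6,7,12,13,14,15): 1⊕1⊕0⊕1⊕0⊕1⊕1⊕1 = 0
s8 (pos 8,9,10,11,12,13,14,15): 1⊕1⊕1⊕0⊕0⊕1⊕1⊕1 = 0
Syndrome s8…s1 = 0001 → error at position 1.
Flip position 1: 000110111100111 → 100110111100111

100110111100111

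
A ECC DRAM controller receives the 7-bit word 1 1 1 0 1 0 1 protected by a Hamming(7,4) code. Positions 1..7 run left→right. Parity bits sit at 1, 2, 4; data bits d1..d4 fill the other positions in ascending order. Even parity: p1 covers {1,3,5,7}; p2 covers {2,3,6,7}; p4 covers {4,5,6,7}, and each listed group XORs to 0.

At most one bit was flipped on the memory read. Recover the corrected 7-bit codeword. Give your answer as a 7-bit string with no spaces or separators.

1010101

s1 (pos 1,3,5,7): 1⊕1⊕1⊕1 = 0
s2 (pos 2,3,6,7): 1⊕1⊕0⊕1 = 1
s4 (pos 4,5,6,7): 0⊕1⊕0⊕1 = 0
Syndrome s4…s1 = 010 → error at position 2.
Flip position 2: 1110101 → 1010101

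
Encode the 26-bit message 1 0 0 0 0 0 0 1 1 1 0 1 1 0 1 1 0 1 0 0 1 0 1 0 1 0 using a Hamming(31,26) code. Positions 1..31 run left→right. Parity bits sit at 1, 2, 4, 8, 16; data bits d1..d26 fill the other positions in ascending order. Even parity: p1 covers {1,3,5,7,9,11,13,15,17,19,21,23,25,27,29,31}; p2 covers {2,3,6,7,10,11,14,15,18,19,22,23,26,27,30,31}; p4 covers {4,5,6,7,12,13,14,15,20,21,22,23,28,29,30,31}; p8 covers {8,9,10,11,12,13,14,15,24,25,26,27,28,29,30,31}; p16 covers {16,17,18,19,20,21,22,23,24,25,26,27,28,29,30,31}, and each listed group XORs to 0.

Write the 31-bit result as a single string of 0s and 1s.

1010000000011100110110100101010

Place data at non-parity positions: p1 p2 1 p4 0 0 0 p8 0 0 0 1 1 1 0 p16 1 1 0 1 1 0 1 0 0 1 0 1 0 1 0
p1 (pos 1,3,5,7,9,11,13,15,17,19,21,23,25,27,29,31): XOR of data positions = 1⊕0⊕0⊕0⊕0⊕1⊕0⊕1⊕0⊕1⊕1⊕0⊕0⊕0⊕0 = 1
p2 (pos 2,3,6,7,10,11,14,15,18,19,22,23,26,27,30,31): XOR of data positions = 1⊕0⊕0⊕0⊕0⊕1⊕0⊕1⊕0⊕0⊕1⊕1⊕0⊕1⊕0 = 0
p4 (pos 4,5,6,7,12,13,14,15,20,21,22,23,28,29,30,31): XOR of data positions = 0⊕0⊕0⊕1⊕1⊕1⊕0⊕1⊕1⊕0⊕1⊕1⊕0⊕1⊕0 = 0
p8 (pos 8,9,10,11,12,13,14,15,24,25,26,27,28,29,30,31): XOR of data positions = 0⊕0⊕0⊕1⊕1⊕1⊕0⊕0⊕0⊕1⊕0⊕1⊕0⊕1⊕0 = 0
p16 (pos 16,17,18,19,20,21,22,23,24,25,26,27,28,29,30,31): XOR of data positions = 1⊕1⊕0⊕1⊕1⊕0⊕1⊕0⊕0⊕1⊕0⊕1⊕0⊕1⊕0 = 0
Codeword: 1010000000011100110110100101010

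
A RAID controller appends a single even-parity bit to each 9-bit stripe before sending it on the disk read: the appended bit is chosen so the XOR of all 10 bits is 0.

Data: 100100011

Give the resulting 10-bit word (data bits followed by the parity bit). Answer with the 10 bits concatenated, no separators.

1001000110

XOR of the 9 data bits: 1⊕0⊕0⊕1⊕0⊕0⊕0⊕1⊕1 = 0
Parity bit = 0 (so all 10 bits XOR to 0).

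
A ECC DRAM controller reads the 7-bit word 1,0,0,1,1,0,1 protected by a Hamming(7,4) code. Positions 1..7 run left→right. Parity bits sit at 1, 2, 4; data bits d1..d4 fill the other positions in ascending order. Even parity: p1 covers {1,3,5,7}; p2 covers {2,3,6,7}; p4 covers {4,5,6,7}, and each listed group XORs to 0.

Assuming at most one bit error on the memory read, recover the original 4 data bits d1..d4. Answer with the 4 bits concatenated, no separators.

0100

s1 (pos 1,3,5,7): 1⊕0⊕1⊕1 = 1
s2 (pos 2,3,6,7): 0⊕0⊕0⊕1 = 1
s4 (pos 4,5,6,7): 1⊕1⊕0⊕1 = 1
Syndrome s4…s1 = 111 → error at position 7.
Flip position 7: 1001101 → 1001100
Read data bits from positions 3,5,6,7: 0100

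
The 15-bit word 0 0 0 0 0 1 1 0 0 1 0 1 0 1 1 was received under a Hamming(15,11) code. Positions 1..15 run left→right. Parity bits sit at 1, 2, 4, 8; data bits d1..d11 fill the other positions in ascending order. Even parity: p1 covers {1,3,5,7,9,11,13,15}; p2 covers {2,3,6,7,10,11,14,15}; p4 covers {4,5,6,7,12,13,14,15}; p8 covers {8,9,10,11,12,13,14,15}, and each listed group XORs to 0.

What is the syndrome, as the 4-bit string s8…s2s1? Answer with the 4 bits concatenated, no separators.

0110

s1 (pos 1,3,5,7,9,11,13,15): 0⊕0⊕0⊕1⊕0⊕0⊕0⊕1 = 0
s2 (pos 2,3,6,7,10,11,14,15): 0⊕0⊕1⊕1⊕1⊕0⊕1⊕1 = 1
s4 (pos 4,5,6,7,12,13,14,15): 0⊕0⊕1⊕1⊕1⊕0⊕1⊕1 = 1
s8 (pos 8,9,10,11,12,13,14,15): 0⊕0⊕1⊕0⊕1⊕0⊕1⊕1 = 0
Syndrome s8…s1 = 0110 → error at position 6.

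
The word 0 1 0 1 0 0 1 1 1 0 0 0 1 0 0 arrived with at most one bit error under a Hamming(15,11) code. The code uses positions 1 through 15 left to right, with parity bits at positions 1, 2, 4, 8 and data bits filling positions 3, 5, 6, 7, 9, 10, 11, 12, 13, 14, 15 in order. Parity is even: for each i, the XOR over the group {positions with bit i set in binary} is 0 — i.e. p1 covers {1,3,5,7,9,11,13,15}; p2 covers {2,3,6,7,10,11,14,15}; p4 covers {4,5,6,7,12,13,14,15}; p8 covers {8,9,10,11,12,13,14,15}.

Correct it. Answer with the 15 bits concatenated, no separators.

010100111000000

s1 (pos 1,3,5,7,9,11,13,15): 0⊕0⊕0⊕1⊕1⊕0⊕1⊕0 = 1
s2 (pos 2,3,6,7,10,11,14,15): 1⊕0⊕0⊕1⊕0⊕0⊕0⊕0 = 0
s4 (pos 4,5,6,7,12,13,14,15): 1⊕0⊕0⊕1⊕0⊕1⊕0⊕0 = 1
s8 (pos 8,9,10,11,12,13,14,15): 1⊕1⊕0⊕0⊕0⊕1⊕0⊕0 = 1
Syndrome s8…s1 = 1101 → error at position 13.
Flip position 13: 010100111000100 → 010100111000000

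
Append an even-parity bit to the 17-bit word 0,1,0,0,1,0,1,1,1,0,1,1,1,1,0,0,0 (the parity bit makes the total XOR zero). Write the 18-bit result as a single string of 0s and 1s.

010010111011110001

XOR of the 17 data bits: 0⊕1⊕0⊕0⊕1⊕0⊕1⊕1⊕1⊕0⊕1⊕1⊕1⊕1⊕0⊕0⊕0 = 1
Parity bit = 1 (so all 18 bits XOR to 0).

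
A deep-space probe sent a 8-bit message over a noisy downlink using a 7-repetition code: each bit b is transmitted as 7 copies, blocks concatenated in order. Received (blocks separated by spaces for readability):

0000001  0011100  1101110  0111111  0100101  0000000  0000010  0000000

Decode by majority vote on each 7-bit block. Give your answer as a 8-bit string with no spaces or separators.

Block 1 (0000001): 1 one → 0
Block 2 (0011100): 3 ones → 0
Block 3 (1101110): 5 ones → 1
Block 4 (0111111): 6 ones → 1
Block 5 (0100101): 3 ones → 0
Block 6 (0000000): 0 ones → 0
Block 7 (0000010): 1 one → 0
Block 8 (0000000): 0 ones → 0

00110000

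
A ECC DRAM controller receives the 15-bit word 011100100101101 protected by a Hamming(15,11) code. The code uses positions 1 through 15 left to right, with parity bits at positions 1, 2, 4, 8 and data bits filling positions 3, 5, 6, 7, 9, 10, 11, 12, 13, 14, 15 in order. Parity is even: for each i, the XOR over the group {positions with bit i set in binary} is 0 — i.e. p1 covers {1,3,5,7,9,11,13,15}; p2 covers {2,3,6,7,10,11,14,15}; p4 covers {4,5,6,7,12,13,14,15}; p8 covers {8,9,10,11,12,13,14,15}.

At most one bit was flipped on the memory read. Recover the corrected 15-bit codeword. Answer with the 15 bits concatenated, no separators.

s1 (pos 1,3,5,7,9,11,13,15): 0⊕1⊕0⊕1⊕0⊕0⊕1⊕1 = 0
s2 (pos 2,3,6,7,10,11,14,15): 1⊕1⊕0⊕1⊕1⊕0⊕0⊕1 = 1
s4 (pos 4,5,6,7,12,13,14,15): 1⊕0⊕0⊕1⊕1⊕1⊕0⊕1 = 1
s8 (pos 8,9,10,11,12,13,14,15): 0⊕0⊕1⊕0⊕1⊕1⊕0⊕1 = 0
Syndrome s8…s1 = 0110 → error at position 6.
Flip position 6: 011100100101101 → 011101100101101

011101100101101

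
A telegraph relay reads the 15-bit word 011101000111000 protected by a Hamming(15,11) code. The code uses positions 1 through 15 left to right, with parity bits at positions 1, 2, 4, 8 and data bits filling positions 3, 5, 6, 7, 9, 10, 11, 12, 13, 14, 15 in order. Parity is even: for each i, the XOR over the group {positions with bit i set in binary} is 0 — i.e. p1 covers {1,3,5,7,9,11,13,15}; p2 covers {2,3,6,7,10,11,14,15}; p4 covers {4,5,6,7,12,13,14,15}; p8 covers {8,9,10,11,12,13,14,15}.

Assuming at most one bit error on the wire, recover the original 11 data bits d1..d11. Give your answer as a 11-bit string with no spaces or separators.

s1 (pos 1,3,5,7,9,11,13,15): 0⊕1⊕0⊕0⊕0⊕1⊕0⊕0 = 0
s2 (pos 2,3,6,7,10,11,14,15): 1⊕1⊕1⊕0⊕1⊕1⊕0⊕0 = 1
s4 (pos 4,5,6,7,12,13,14,15): 1⊕0⊕1⊕0⊕1⊕0⊕0⊕0 = 1
s8 (pos 8,9,10,11,12,13,14,15): 0⊕0⊕1⊕1⊕1⊕0⊕0⊕0 = 1
Syndrome s8…s1 = 1110 → error at position 14.
Flip position 14: 011101000111000 → 011101000111010
Read data bits from positions 3,5,6,7,9,10,11,12,13,14,15: 10100111010

10100111010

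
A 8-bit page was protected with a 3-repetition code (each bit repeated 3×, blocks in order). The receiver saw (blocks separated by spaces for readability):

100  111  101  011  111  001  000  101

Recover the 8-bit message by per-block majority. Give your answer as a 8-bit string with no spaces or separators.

Block 1 (100): 1 one → 0
Block 2 (111): 3 ones → 1
Block 3 (101): 2 ones → 1
Block 4 (011): 2 ones → 1
Block 5 (111): 3 ones → 1
Block 6 (001): 1 one → 0
Block 7 (000): 0 ones → 0
Block 8 (101): 2 ones → 1

01111001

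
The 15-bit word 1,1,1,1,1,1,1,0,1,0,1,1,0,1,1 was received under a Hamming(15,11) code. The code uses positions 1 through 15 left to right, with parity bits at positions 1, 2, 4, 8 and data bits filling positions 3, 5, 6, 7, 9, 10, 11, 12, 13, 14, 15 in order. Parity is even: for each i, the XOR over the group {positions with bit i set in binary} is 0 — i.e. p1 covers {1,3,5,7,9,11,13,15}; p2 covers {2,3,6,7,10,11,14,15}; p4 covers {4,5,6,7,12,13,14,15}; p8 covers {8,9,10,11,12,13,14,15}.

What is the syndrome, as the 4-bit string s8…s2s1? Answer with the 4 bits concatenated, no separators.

s1 (pos 1,3,5,7,9,11,13,15): 1⊕1⊕1⊕1⊕1⊕1⊕0⊕1 = 1
s2 (pos 2,3,6,7,10,11,14,15): 1⊕1⊕1⊕1⊕0⊕1⊕1⊕1 = 1
s4 (pos 4,5,6,7,12,13,14,15): 1⊕1⊕1⊕1⊕1⊕0⊕1⊕1 = 1
s8 (pos 8,9,10,11,12,13,14,15): 0⊕1⊕0⊕1⊕1⊕0⊕1⊕1 = 1
Syndrome s8…s1 = 1111 → error at position 15.

1111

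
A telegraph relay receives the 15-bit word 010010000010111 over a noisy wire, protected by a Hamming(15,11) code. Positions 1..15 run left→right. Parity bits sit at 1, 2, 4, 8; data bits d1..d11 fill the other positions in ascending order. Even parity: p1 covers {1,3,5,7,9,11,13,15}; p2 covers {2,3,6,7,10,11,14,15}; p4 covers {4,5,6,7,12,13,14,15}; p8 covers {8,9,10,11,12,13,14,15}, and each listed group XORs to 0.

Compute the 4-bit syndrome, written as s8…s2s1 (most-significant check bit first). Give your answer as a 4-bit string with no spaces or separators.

0000

s1 (pos 1,3,5,7,9,11,13,15): 0⊕0⊕1⊕0⊕0⊕1⊕1⊕1 = 0
s2 (pos 2,3,6,7,10,11,14,15): 1⊕0⊕0⊕0⊕0⊕1⊕1⊕1 = 0
s4 (pos 4,5,6,7,12,13,14,15): 0⊕1⊕0⊕0⊕0⊕1⊕1⊕1 = 0
s8 (pos 8,9,10,11,12,13,14,15): 0⊕0⊕0⊕1⊕0⊕1⊕1⊕1 = 0
Syndrome s8…s1 = 0000 → no error.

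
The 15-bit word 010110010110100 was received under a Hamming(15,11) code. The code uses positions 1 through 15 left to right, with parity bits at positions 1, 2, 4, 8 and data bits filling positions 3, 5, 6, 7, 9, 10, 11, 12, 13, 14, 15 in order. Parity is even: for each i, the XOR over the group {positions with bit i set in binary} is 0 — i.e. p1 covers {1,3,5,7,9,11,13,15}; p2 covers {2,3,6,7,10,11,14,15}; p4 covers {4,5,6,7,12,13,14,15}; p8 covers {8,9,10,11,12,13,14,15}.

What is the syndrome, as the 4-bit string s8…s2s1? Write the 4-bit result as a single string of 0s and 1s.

s1 (pos 1,3,5,7,9,11,13,15): 0⊕0⊕1⊕0⊕0⊕1⊕1⊕0 = 1
s2 (pos 2,3,6,7,10,11,14,15): 1⊕0⊕0⊕0⊕1⊕1⊕0⊕0 = 1
s4 (pos 4,5,6,7,12,13,14,15): 1⊕1⊕0⊕0⊕0⊕1⊕0⊕0 = 1
s8 (pos 8,9,10,11,12,13,14,15): 1⊕0⊕1⊕1⊕0⊕1⊕0⊕0 = 0
Syndrome s8…s1 = 0111 → error at position 7.

0111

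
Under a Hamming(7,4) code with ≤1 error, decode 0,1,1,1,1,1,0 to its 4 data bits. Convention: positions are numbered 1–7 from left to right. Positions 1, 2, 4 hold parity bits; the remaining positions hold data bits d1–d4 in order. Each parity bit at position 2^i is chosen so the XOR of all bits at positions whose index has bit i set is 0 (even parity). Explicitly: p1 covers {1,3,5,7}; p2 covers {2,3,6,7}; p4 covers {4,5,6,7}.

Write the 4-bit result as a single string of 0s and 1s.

1100

s1 (pos 1,3,5,7): 0⊕1⊕1⊕0 = 0
s2 (pos 2,3,6,7): 1⊕1⊕1⊕0 = 1
s4 (pos 4,5,6,7): 1⊕1⊕1⊕0 = 1
Syndrome s4…s1 = 110 → error at position 6.
Flip position 6: 0111110 → 0111100
Read data bits from positions 3,5,6,7: 1100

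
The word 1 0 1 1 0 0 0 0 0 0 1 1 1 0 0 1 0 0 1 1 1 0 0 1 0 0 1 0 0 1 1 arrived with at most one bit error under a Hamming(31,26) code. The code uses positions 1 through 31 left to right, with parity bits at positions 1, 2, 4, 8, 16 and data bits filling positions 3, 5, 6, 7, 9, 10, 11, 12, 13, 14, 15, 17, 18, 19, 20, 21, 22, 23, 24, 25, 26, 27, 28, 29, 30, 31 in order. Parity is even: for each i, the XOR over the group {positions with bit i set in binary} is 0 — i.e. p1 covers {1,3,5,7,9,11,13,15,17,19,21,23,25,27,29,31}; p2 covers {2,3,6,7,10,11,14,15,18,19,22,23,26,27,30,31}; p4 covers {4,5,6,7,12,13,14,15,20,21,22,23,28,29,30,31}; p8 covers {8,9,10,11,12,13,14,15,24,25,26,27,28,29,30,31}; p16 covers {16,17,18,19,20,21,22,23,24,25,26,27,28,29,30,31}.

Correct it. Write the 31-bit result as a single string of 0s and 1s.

s1 (pos 1,3,5,7,9,11,13,15,17,19,21,23,25,27,29,31): 1⊕1⊕0⊕0⊕0⊕1⊕1⊕0⊕0⊕1⊕1⊕0⊕0⊕1⊕0⊕1 = 0
s2 (pos 2,3,6,7,10,11,14,15,18,19,22,23,26,27,30,31): 0⊕1⊕0⊕0⊕0⊕1⊕0⊕0⊕0⊕1⊕0⊕0⊕0⊕1⊕1⊕1 = 0
s4 (pos 4,5,6,7,12,13,14,15,20,21,22,23,28,29,30,31): 1⊕0⊕0⊕0⊕1⊕1⊕0⊕0⊕1⊕1⊕0⊕0⊕0⊕0⊕1⊕1 = 1
s8 (pos 8,9,10,11,12,13,14,15,24,25,26,27,28,29,30,31): 0⊕0⊕0⊕1⊕1⊕1⊕0⊕0⊕1⊕0⊕0⊕1⊕0⊕0⊕1⊕1 = 1
s16 (pos 16,17,18,19,20,21,22,23,24,25,26,27,28,29,30,31): 1⊕0⊕0⊕1⊕1⊕1⊕0⊕0⊕1⊕0⊕0⊕1⊕0⊕0⊕1⊕1 = 0
Syndrome s16…s1 = 01100 → error at position 12.
Flip position 12: 1011000000111001001110010010011 → 1011000000101001001110010010011

1011000000101001001110010010011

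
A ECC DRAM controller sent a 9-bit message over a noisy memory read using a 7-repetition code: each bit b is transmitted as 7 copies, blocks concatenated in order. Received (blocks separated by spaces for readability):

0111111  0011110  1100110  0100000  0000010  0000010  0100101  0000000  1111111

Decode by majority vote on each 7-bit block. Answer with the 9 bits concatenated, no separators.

111000001

Block 1 (0111111): 6 ones → 1
Block 2 (0011110): 4 ones → 1
Block 3 (1100110): 4 ones → 1
Block 4 (0100000): 1 one → 0
Block 5 (0000010): 1 one → 0
Block 6 (0000010): 1 one → 0
Block 7 (0100101): 3 ones → 0
Block 8 (0000000): 0 ones → 0
Block 9 (1111111): 7 ones → 1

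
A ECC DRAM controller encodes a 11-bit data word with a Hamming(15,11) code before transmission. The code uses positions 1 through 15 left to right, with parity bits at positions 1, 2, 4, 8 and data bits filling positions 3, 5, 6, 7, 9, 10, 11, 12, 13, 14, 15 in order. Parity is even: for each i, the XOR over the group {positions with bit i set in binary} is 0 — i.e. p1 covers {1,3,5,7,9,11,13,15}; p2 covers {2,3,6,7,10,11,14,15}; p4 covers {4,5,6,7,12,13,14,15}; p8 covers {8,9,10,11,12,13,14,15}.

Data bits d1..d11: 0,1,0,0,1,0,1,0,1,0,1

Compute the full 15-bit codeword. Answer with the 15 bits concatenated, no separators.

Place data at non-parity positions: p1 p2 0 p4 1 0 0 p8 1 0 1 0 1 0 1
p1 (pos 1,3,5,7,9,11,13,15): XOR of data positions = 0⊕1⊕0⊕1⊕1⊕1⊕1 = 1
p2 (pos 2,3,6,7,10,11,14,15): XOR of data positions = 0⊕0⊕0⊕0⊕1⊕0⊕1 = 0
p4 (pos 4,5,6,7,12,13,14,15): XOR of data positions = 1⊕0⊕0⊕0⊕1⊕0⊕1 = 1
p8 (pos 8,9,10,11,12,13,14,15): XOR of data positions = 1⊕0⊕1⊕0⊕1⊕0⊕1 = 0
Codeword: 100110001010101

100110001010101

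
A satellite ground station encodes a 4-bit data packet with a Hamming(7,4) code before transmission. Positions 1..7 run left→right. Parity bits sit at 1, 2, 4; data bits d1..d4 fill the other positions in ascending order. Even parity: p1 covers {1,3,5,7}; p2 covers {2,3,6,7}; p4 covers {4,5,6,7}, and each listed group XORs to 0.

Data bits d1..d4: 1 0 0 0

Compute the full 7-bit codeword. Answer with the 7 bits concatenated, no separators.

1110000

Place data at non-parity positions: p1 p2 1 p4 0 0 0
p1 (pos 1,3,5,7): XOR of data positions = 1⊕0⊕0 = 1
p2 (pos 2,3,6,7): XOR of data positions = 1⊕0⊕0 = 1
p4 (pos 4,5,6,7): XOR of data positions = 0⊕0⊕0 = 0
Codeword: 1110000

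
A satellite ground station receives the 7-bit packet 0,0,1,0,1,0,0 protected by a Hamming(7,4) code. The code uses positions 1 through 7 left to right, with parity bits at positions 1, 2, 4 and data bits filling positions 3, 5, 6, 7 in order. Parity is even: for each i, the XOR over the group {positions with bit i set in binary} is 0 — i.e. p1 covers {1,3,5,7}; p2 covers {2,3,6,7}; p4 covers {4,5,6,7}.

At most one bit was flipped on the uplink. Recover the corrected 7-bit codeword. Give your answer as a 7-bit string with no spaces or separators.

s1 (pos 1,3,5,7): 0⊕1⊕1⊕0 = 0
s2 (pos 2,3,6,7): 0⊕1⊕0⊕0 = 1
s4 (pos 4,5,6,7): 0⊕1⊕0⊕0 = 1
Syndrome s4…s1 = 110 → error at position 6.
Flip position 6: 0010100 → 0010110

0010110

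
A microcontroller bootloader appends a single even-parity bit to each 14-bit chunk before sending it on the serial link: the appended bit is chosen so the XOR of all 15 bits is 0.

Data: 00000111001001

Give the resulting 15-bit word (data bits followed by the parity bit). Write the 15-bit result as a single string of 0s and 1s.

000001110010011

XOR of the 14 data bits: 0⊕0⊕0⊕0⊕0⊕1⊕1⊕1⊕0⊕0⊕1⊕0⊕0⊕1 = 1
Parity bit = 1 (so all 15 bits XOR to 0).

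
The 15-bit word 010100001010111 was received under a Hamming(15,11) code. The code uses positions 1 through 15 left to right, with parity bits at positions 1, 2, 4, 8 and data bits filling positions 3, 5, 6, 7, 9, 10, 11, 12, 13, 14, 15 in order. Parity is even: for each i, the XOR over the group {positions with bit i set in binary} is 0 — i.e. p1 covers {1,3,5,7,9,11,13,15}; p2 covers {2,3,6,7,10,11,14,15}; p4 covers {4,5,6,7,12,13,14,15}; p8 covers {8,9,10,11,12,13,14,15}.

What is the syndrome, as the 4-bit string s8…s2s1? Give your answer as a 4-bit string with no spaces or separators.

1000

s1 (pos 1,3,5,7,9,11,13,15): 0⊕0⊕0⊕0⊕1⊕1⊕1⊕1 = 0
s2 (pos 2,3,6,7,10,11,14,15): 1⊕0⊕0⊕0⊕0⊕1⊕1⊕1 = 0
s4 (pos 4,5,6,7,12,13,14,15): 1⊕0⊕0⊕0⊕0⊕1⊕1⊕1 = 0
s8 (pos 8,9,10,11,12,13,14,15): 0⊕1⊕0⊕1⊕0⊕1⊕1⊕1 = 1
Syndrome s8…s1 = 1000 → error at position 8.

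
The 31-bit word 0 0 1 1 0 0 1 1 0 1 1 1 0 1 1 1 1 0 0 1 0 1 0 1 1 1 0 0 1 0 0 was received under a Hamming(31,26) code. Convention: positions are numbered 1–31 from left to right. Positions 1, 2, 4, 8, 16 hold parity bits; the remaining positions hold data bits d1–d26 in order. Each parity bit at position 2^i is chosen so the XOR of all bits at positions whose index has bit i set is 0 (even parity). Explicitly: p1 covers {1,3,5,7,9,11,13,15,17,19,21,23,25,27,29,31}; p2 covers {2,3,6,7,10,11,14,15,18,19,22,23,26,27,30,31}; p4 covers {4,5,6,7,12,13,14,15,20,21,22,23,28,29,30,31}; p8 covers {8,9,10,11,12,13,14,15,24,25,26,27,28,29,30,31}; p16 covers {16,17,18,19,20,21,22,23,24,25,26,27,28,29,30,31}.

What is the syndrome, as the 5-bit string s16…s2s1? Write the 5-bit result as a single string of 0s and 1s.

s1 (pos 1,3,5,7,9,11,13,15,17,19,21,23,25,27,29,31): 0⊕1⊕0⊕1⊕0⊕1⊕0⊕1⊕1⊕0⊕0⊕0⊕1⊕0⊕1⊕0 = 1
s2 (pos 2,3,6,7,10,11,14,15,18,19,22,23,26,27,30,31): 0⊕1⊕0⊕1⊕1⊕1⊕1⊕1⊕0⊕0⊕1⊕0⊕1⊕0⊕0⊕0 = 0
s4 (pos 4,5,6,7,12,13,14,15,20,21,22,23,28,29,30,31): 1⊕0⊕0⊕1⊕1⊕0⊕1⊕1⊕1⊕0⊕1⊕0⊕0⊕1⊕0⊕0 = 0
s8 (pos 8,9,10,11,12,13,14,15,24,25,26,27,28,29,30,31): 1⊕0⊕1⊕1⊕1⊕0⊕1⊕1⊕1⊕1⊕1⊕0⊕0⊕1⊕0⊕0 = 0
s16 (pos 16,17,18,19,20,21,22,23,24,25,26,27,28,29,30,31): 1⊕1⊕0⊕0⊕1⊕0⊕1⊕0⊕1⊕1⊕1⊕0⊕0⊕1⊕0⊕0 = 0
Syndrome s16…s1 = 00001 → error at position 1.

00001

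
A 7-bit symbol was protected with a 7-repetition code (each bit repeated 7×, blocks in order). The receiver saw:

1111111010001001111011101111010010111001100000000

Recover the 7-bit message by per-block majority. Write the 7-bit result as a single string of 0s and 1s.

Block 1 (1111111): 7 ones → 1
Block 2 (0100010): 2 ones → 0
Block 3 (0111101): 5 ones → 1
Block 4 (1101111): 6 ones → 1
Block 5 (0100101): 3 ones → 0
Block 6 (1100110): 4 ones → 1
Block 7 (0000000): 0 ones → 0

1011010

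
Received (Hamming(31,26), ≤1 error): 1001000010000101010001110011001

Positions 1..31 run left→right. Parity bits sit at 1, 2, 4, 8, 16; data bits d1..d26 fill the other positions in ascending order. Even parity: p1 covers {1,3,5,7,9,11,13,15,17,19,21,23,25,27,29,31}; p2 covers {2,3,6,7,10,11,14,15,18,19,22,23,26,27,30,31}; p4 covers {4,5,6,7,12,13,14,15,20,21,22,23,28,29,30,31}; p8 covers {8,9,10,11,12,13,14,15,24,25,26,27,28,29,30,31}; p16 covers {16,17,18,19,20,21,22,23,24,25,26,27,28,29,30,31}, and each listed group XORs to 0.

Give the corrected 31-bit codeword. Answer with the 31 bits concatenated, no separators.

0001000010000101010001110011001

s1 (pos 1,3,5,7,9,11,13,15,17,19,21,23,25,27,29,31): 1⊕0⊕0⊕0⊕1⊕0⊕0⊕0⊕0⊕0⊕0⊕1⊕0⊕1⊕0⊕1 = 1
s2 (pos 2,3,6,7,10,11,14,15,18,19,22,23,26,27,30,31): 0⊕0⊕0⊕0⊕0⊕0⊕1⊕0⊕1⊕0⊕1⊕1⊕0⊕1⊕0⊕1 = 0
s4 (pos 4,5,6,7,12,13,14,15,20,21,22,23,28,29,30,31): 1⊕0⊕0⊕0⊕0⊕0⊕1⊕0⊕0⊕0⊕1⊕1⊕1⊕0⊕0⊕1 = 0
s8 (pos 8,9,10,11,12,13,14,15,24,25,26,27,28,29,30,31): 0⊕1⊕0⊕0⊕0⊕0⊕1⊕0⊕1⊕0⊕0⊕1⊕1⊕0⊕0⊕1 = 0
s16 (pos 16,17,18,19,20,21,22,23,24,25,26,27,28,29,30,31): 1⊕0⊕1⊕0⊕0⊕0⊕1⊕1⊕1⊕0⊕0⊕1⊕1⊕0⊕0⊕1 = 0
Syndrome s16…s1 = 00001 → error at position 1.
Flip position 1: 1001000010000101010001110011001 → 0001000010000101010001110011001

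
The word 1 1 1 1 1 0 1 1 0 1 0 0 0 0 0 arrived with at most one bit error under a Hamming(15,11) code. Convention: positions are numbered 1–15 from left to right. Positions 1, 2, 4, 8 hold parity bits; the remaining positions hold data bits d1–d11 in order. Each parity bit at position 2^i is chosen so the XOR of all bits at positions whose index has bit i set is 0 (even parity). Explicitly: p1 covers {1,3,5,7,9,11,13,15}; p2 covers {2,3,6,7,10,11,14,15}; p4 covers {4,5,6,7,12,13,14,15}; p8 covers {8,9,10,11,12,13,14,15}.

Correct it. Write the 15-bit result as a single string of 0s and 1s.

s1 (pos 1,3,5,7,9,11,13,15): 1⊕1⊕1⊕1⊕0⊕0⊕0⊕0 = 0
s2 (pos 2,3,6,7,10,11,14,15): 1⊕1⊕0⊕1⊕1⊕0⊕0⊕0 = 0
s4 (pos 4,5,6,7,12,13,14,15): 1⊕1⊕0⊕1⊕0⊕0⊕0⊕0 = 1
s8 (pos 8,9,10,11,12,13,14,15): 1⊕0⊕1⊕0⊕0⊕0⊕0⊕0 = 0
Syndrome s8…s1 = 0100 → error at position 4.
Flip position 4: 111110110100000 → 111010110100000

111010110100000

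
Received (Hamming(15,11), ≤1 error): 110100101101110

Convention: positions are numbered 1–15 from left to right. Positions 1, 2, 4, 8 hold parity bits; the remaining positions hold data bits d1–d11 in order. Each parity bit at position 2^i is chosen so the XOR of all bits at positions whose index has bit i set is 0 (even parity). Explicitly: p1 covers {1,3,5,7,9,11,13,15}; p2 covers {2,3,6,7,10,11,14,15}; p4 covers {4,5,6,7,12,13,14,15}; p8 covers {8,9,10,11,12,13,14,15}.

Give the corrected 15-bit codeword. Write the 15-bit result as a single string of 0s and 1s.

s1 (pos 1,3,5,7,9,11,13,15): 1⊕0⊕0⊕1⊕1⊕0⊕1⊕0 = 0
s2 (pos 2,3,6,7,10,11,14,15): 1⊕0⊕0⊕1⊕1⊕0⊕1⊕0 = 0
s4 (pos 4,5,6,7,12,13,14,15): 1⊕0⊕0⊕1⊕1⊕1⊕1⊕0 = 1
s8 (pos 8,9,10,11,12,13,14,15): 0⊕1⊕1⊕0⊕1⊕1⊕1⊕0 = 1
Syndrome s8…s1 = 1100 → error at position 12.
Flip position 12: 110100101101110 → 110100101100110

110100101100110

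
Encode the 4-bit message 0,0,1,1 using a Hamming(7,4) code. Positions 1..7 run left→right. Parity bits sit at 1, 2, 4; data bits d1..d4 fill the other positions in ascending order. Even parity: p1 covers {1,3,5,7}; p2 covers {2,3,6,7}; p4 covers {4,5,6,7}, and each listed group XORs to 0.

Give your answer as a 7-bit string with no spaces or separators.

1000011

Place data at non-parity positions: p1 p2 0 p4 0 1 1
p1 (pos 1,3,5,7): XOR of data positions = 0⊕0⊕1 = 1
p2 (pos 2,3,6,7): XOR of data positions = 0⊕1⊕1 = 0
p4 (pos 4,5,6,7): XOR of data positions = 0⊕1⊕1 = 0
Codeword: 1000011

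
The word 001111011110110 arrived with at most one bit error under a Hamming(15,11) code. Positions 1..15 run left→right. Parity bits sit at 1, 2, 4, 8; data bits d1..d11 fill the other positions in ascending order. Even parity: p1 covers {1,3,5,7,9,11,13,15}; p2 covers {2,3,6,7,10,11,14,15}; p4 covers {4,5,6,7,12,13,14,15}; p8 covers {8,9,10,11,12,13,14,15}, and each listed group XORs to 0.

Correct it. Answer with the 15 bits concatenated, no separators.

001111111110110

s1 (pos 1,3,5,7,9,11,13,15): 0⊕1⊕1⊕0⊕1⊕1⊕1⊕0 = 1
s2 (pos 2,3,6,7,10,11,14,15): 0⊕1⊕1⊕0⊕1⊕1⊕1⊕0 = 1
s4 (pos 4,5,6,7,12,13,14,15): 1⊕1⊕1⊕0⊕0⊕1⊕1⊕0 = 1
s8 (pos 8,9,10,11,12,13,14,15): 1⊕1⊕1⊕1⊕0⊕1⊕1⊕0 = 0
Syndrome s8…s1 = 0111 → error at position 7.
Flip position 7: 001111011110110 → 001111111110110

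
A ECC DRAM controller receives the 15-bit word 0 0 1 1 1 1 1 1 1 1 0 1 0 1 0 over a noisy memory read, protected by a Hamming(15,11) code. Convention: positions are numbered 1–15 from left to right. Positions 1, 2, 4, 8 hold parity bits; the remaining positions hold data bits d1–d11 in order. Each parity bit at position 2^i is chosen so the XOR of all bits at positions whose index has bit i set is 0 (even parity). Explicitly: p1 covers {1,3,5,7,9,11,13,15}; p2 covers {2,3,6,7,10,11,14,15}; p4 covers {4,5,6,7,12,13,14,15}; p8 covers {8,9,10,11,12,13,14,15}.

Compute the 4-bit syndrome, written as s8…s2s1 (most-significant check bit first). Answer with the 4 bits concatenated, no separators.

1010

s1 (pos 1,3,5,7,9,11,13,15): 0⊕1⊕1⊕1⊕1⊕0⊕0⊕0 = 0
s2 (pos 2,3,6,7,10,11,14,15): 0⊕1⊕1⊕1⊕1⊕0⊕1⊕0 = 1
s4 (pos 4,5,6,7,12,13,14,15): 1⊕1⊕1⊕1⊕1⊕0⊕1⊕0 = 0
s8 (pos 8,9,10,11,12,13,14,15): 1⊕1⊕1⊕0⊕1⊕0⊕1⊕0 = 1
Syndrome s8…s1 = 1010 → error at position 10.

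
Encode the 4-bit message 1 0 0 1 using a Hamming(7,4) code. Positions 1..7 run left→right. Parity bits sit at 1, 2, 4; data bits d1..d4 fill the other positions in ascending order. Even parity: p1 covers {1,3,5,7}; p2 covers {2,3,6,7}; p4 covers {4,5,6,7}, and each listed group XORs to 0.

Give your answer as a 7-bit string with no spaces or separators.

Place data at non-parity positions: p1 p2 1 p4 0 0 1
p1 (pos 1,3,5,7): XOR of data positions = 1⊕0⊕1 = 0
p2 (pos 2,3,6,7): XOR of data positions = 1⊕0⊕1 = 0
p4 (pos 4,5,6,7): XOR of data positions = 0⊕0⊕1 = 1
Codeword: 0011001

0011001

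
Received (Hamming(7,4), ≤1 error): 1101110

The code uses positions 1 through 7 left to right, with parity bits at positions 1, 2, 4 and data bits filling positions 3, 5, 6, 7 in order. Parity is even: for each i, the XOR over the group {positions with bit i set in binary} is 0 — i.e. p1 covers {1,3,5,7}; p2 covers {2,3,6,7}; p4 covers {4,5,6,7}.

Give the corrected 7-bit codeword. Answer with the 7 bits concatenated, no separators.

1100110

s1 (pos 1,3,5,7): 1⊕0⊕1⊕0 = 0
s2 (pos 2,3,6,7): 1⊕0⊕1⊕0 = 0
s4 (pos 4,5,6,7): 1⊕1⊕1⊕0 = 1
Syndrome s4…s1 = 100 → error at position 4.
Flip position 4: 1101110 → 1100110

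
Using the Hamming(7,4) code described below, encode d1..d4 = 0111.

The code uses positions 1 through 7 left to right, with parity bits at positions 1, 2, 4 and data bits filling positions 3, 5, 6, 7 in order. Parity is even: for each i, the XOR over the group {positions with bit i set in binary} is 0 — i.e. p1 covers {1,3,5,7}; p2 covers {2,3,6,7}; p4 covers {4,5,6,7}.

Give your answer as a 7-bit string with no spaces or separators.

Place data at non-parity positions: p1 p2 0 p4 1 1 1
p1 (pos 1,3,5,7): XOR of data positions = 0⊕1⊕1 = 0
p2 (pos 2,3,6,7): XOR of data positions = 0⊕1⊕1 = 0
p4 (pos 4,5,6,7): XOR of data positions = 1⊕1⊕1 = 1
Codeword: 0001111

0001111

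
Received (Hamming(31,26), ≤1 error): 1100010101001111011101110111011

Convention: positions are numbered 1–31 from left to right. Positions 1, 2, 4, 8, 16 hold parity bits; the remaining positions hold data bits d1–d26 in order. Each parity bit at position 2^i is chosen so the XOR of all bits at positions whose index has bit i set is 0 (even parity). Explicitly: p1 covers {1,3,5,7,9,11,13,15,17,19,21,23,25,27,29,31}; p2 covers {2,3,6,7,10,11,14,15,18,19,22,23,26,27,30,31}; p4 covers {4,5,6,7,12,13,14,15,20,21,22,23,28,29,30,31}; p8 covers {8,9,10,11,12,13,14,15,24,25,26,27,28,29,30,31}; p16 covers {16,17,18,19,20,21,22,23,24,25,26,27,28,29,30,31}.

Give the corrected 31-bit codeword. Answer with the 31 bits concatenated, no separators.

s1 (pos 1,3,5,7,9,11,13,15,17,19,21,23,25,27,29,31): 1⊕0⊕0⊕0⊕0⊕0⊕1⊕1⊕0⊕1⊕0⊕1⊕0⊕1⊕0⊕1 = 1
s2 (pos 2,3,6,7,10,11,14,15,18,19,22,23,26,27,30,31): 1⊕0⊕1⊕0⊕1⊕0⊕1⊕1⊕1⊕1⊕1⊕1⊕1⊕1⊕1⊕1 = 1
s4 (pos 4,5,6,7,12,13,14,15,20,21,22,23,28,29,30,31): 0⊕0⊕1⊕0⊕0⊕1⊕1⊕1⊕1⊕0⊕1⊕1⊕1⊕0⊕1⊕1 = 0
s8 (pos 8,9,10,11,12,13,14,15,24,25,26,27,28,29,30,31): 1⊕0⊕1⊕0⊕0⊕1⊕1⊕1⊕1⊕0⊕1⊕1⊕1⊕0⊕1⊕1 = 1
s16 (pos 16,17,18,19,20,21,22,23,24,25,26,27,28,29,30,31): 1⊕0⊕1⊕1⊕1⊕0⊕1⊕1⊕1⊕0⊕1⊕1⊕1⊕0⊕1⊕1 = 0
Syndrome s16…s1 = 01011 → error at position 11.
Flip position 11: 1100010101001111011101110111011 → 1100010101101111011101110111011

1100010101101111011101110111011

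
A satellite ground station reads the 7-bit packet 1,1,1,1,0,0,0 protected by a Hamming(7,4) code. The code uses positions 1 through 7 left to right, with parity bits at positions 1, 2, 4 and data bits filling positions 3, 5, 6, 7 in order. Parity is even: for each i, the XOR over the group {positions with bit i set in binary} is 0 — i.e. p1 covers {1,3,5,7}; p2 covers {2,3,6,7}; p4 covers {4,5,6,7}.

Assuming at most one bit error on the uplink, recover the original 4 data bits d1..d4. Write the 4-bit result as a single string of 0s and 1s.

1000

s1 (pos 1,3,5,7): 1⊕1⊕0⊕0 = 0
s2 (pos 2,3,6,7): 1⊕1⊕0⊕0 = 0
s4 (pos 4,5,6,7): 1⊕0⊕0⊕0 = 1
Syndrome s4…s1 = 100 → error at position 4.
Flip position 4: 1111000 → 1110000
Read data bits from positions 3,5,6,7: 1000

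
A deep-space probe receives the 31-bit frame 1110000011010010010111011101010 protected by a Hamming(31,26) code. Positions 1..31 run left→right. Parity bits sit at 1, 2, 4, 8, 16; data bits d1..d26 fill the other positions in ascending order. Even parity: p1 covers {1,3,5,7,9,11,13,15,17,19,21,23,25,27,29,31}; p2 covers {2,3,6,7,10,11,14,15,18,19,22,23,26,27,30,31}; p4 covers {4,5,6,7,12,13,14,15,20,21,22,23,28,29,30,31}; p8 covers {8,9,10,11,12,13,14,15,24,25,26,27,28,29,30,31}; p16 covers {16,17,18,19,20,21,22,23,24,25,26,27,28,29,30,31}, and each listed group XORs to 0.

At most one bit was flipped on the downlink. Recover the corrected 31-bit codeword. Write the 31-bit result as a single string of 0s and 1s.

1110000011010010010111011100010

s1 (pos 1,3,5,7,9,11,13,15,17,19,21,23,25,27,29,31): 1⊕1⊕0⊕0⊕1⊕0⊕0⊕1⊕0⊕0⊕1⊕0⊕1⊕0⊕0⊕0 = 0
s2 (pos 2,3,6,7,10,11,14,15,18,19,22,23,26,27,30,31): 1⊕1⊕0⊕0⊕1⊕0⊕0⊕1⊕1⊕0⊕1⊕0⊕1⊕0⊕1⊕0 = 0
s4 (pos 4,5,6,7,12,13,14,15,20,21,22,23,28,29,30,31): 0⊕0⊕0⊕0⊕1⊕0⊕0⊕1⊕1⊕1⊕1⊕0⊕1⊕0⊕1⊕0 = 1
s8 (pos 8,9,10,11,12,13,14,15,24,25,26,27,28,29,30,31): 0⊕1⊕1⊕0⊕1⊕0⊕0⊕1⊕1⊕1⊕1⊕0⊕1⊕0⊕1⊕0 = 1
s16 (pos 16,17,18,19,20,21,22,23,24,25,26,27,28,29,30,31): 0⊕0⊕1⊕0⊕1⊕1⊕1⊕0⊕1⊕1⊕1⊕0⊕1⊕0⊕1⊕0 = 1
Syndrome s16…s1 = 11100 → error at position 28.
Flip position 28: 1110000011010010010111011101010 → 1110000011010010010111011100010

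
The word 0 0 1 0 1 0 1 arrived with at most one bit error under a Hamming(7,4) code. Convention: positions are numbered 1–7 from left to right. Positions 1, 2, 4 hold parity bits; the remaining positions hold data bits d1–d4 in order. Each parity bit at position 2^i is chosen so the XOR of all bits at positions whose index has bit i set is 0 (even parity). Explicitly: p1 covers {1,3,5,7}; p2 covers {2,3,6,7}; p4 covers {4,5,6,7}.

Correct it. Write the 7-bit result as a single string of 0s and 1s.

1010101

s1 (pos 1,3,5,7): 0⊕1⊕1⊕1 = 1
s2 (pos 2,3,6,7): 0⊕1⊕0⊕1 = 0
s4 (pos 4,5,6,7): 0⊕1⊕0⊕1 = 0
Syndrome s4…s1 = 001 → error at position 1.
Flip position 1: 0010101 → 1010101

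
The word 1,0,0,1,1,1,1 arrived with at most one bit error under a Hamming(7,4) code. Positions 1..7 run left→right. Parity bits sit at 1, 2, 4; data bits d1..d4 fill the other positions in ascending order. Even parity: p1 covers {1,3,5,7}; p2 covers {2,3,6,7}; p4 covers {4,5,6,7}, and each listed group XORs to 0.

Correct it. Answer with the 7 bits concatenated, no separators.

0001111

s1 (pos 1,3,5,7): 1⊕0⊕1⊕1 = 1
s2 (pos 2,3,6,7): 0⊕0⊕1⊕1 = 0
s4 (pos 4,5,6,7): 1⊕1⊕1⊕1 = 0
Syndrome s4…s1 = 001 → error at position 1.
Flip position 1: 1001111 → 0001111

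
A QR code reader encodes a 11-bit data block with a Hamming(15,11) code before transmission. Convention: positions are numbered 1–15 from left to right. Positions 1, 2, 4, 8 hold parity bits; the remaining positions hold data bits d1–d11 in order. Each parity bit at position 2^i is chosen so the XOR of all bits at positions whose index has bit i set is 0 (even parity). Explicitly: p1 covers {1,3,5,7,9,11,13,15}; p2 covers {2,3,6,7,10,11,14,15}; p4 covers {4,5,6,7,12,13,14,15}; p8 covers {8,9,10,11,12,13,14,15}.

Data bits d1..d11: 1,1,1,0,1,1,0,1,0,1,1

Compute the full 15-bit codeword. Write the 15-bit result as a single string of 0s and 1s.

Place data at non-parity positions: p1 p2 1 p4 1 1 0 p8 1 1 0 1 0 1 1
p1 (pos 1,3,5,7,9,11,13,15): XOR of data positions = 1⊕1⊕0⊕1⊕0⊕0⊕1 = 0
p2 (pos 2,3,6,7,10,11,14,15): XOR of data positions = 1⊕1⊕0⊕1⊕0⊕1⊕1 = 1
p4 (pos 4,5,6,7,12,13,14,15): XOR of data positions = 1⊕1⊕0⊕1⊕0⊕1⊕1 = 1
p8 (pos 8,9,10,11,12,13,14,15): XOR of data positions = 1⊕1⊕0⊕1⊕0⊕1⊕1 = 1
Codeword: 011111011101011

011111011101011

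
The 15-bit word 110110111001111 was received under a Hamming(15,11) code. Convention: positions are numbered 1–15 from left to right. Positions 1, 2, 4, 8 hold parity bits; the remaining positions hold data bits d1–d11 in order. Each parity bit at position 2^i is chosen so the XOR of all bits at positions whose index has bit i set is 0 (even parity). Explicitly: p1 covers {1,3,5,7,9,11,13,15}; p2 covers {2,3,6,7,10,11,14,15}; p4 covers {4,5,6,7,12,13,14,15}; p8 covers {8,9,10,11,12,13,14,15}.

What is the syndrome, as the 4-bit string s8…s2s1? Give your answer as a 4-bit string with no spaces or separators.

s1 (pos 1,3,5,7,9,11,13,15): 1⊕0⊕1⊕1⊕1⊕0⊕1⊕1 = 0
s2 (pos 2,3,6,7,10,11,14,15): 1⊕0⊕0⊕1⊕0⊕0⊕1⊕1 = 0
s4 (pos 4,5,6,7,12,13,14,15): 1⊕1⊕0⊕1⊕1⊕1⊕1⊕1 = 1
s8 (pos 8,9,10,11,12,13,14,15): 1⊕1⊕0⊕0⊕1⊕1⊕1⊕1 = 0
Syndrome s8…s1 = 0100 → error at position 4.

0100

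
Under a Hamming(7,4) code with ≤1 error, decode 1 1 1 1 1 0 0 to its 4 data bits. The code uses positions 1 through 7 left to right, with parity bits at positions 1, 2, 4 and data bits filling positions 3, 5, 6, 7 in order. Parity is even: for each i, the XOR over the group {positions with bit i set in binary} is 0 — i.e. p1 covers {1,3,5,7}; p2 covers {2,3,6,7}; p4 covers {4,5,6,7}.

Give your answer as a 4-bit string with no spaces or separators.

s1 (pos 1,3,5,7): 1⊕1⊕1⊕0 = 1
s2 (pos 2,3,6,7): 1⊕1⊕0⊕0 = 0
s4 (pos 4,5,6,7): 1⊕1⊕0⊕0 = 0
Syndrome s4…s1 = 001 → error at position 1.
Flip position 1: 1111100 → 0111100
Read data bits from positions 3,5,6,7: 1100

1100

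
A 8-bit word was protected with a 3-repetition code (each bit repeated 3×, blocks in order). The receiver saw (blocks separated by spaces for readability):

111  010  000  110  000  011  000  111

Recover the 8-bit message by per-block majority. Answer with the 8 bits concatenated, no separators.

Block 1 (111): 3 ones → 1
Block 2 (010): 1 one → 0
Block 3 (000): 0 ones → 0
Block 4 (110): 2 ones → 1
Block 5 (000): 0 ones → 0
Block 6 (011): 2 ones → 1
Block 7 (000): 0 ones → 0
Block 8 (111): 3 ones → 1

10010101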